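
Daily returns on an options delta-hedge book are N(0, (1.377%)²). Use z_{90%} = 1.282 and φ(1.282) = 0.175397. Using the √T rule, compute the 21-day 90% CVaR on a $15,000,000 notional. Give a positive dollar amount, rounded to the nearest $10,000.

σ_{21d} = 1.377% × √21 = 6.310%.
ES multiplier = φ(z)/(1−α) = 0.175397/0.1 = 1.754.
ES = 6.310% × 1.754 = 11.068%; on $15,000,000: $1,660,200.

$1,660,000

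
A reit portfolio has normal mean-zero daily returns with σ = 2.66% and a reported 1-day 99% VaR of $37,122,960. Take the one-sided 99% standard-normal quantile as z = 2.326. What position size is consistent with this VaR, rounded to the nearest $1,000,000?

VaR as a fraction of value: z·σ = 2.326 × 2.66% = 6.18716%.
Position = $37,122,960 / 0.0618716 = $600,000,000.

$600,000,000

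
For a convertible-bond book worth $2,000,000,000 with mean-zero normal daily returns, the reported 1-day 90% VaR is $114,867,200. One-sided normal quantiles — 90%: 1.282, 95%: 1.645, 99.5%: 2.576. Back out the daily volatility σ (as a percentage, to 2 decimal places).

VaR as a fraction: $114,867,200 / $2,000,000,000 = 5.743%.
σ = VaR / z = 5.743% / 1.282 = 4.480%.

4.48%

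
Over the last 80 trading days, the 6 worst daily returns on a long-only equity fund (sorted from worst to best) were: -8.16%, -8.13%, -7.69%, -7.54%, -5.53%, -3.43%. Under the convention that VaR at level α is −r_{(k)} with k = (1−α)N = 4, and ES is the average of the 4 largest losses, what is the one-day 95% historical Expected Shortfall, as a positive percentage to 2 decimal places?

The 4 worst returns sum to -31.52%.
ES = −(-31.52%) / 4 = 7.88%.

7.88%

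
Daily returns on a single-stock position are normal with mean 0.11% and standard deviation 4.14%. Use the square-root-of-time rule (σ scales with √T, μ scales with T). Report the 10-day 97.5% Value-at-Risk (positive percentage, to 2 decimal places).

At 97.5%, z = 1.960.
σ_{10d} = 4.14% × √10 = 13.092%; μ_{10d} = 10 × 0.11% = 1.100%.
VaR = −(1.100%) + 1.960 × 13.092% = 24.560%.

24.56%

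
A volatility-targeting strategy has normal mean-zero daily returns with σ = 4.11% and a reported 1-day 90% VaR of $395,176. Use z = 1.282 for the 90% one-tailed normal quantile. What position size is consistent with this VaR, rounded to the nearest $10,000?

VaR as a fraction of value: z·σ = 1.282 × 4.11% = 5.26902%.
Position = $395,176 / 0.0526902 = $7,499,991.

$7,500,000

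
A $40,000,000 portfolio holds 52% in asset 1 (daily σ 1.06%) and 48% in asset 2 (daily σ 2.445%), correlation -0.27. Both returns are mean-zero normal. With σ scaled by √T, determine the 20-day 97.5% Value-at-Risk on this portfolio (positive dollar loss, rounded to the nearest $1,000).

σ_p = √(0.52²·1.06² + 0.48²·2.445² + 2·-0.27·0.52·0.48·1.06·2.445) = 1.154%.
σ_{20d} = 1.154% × √20 = 5.161%.
z(97.5%) = 1.960.
VaR = 1.960 × 5.161% = 10.116%; on $40,000,000 that is $4,046,400.

$4,046,000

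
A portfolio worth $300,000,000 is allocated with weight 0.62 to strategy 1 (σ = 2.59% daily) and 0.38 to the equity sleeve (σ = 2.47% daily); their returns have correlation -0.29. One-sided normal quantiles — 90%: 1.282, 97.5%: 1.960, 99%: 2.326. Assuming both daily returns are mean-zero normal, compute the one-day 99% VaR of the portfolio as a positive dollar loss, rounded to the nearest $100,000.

σ_p² = 0.62²·2.59² + 0.38²·2.47² + 2·-0.29·0.62·0.38·2.59·2.47 = 2.5854 (%²).
σ_p = √2.5854 = 1.608%.
VaR = 2.326 × 1.608% = 3.740%; on $300,000,000 that is $11,220,000.

$11,200,000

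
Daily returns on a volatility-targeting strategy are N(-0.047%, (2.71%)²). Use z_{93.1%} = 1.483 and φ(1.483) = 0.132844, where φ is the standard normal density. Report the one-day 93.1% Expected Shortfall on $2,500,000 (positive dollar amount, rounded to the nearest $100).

Tail multiplier: φ(z)/(1−α) = 0.132844 / 0.069 = 1.925.
ES = −(-0.047%) + 2.71% × 1.925 = 5.264%.
On $2,500,000: 0.05264 × $2,500,000 = $131,600.

$131,600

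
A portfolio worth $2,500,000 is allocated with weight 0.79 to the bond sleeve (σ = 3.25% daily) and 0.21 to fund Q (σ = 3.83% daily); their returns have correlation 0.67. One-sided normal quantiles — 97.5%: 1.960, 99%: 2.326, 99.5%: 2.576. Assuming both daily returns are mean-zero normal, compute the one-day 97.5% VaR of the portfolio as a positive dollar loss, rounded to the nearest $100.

$155,000

σ_p² = 0.79²·3.25² + 0.21²·3.83² + 2·0.67·0.79·0.21·3.25·3.83 = 10.0061 (%²).
σ_p = √10.0061 = 3.163%.
VaR = 1.960 × 3.163% = 6.199%; on $2,500,000 that is $154,975.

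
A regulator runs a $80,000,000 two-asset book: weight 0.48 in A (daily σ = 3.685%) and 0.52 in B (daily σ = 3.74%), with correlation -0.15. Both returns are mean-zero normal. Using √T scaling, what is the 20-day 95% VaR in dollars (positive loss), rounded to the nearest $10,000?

$14,270,000

σ_p = √(0.48²·3.685² + 0.52²·3.74² + 2·-0.15·0.48·0.52·3.685·3.74) = 2.425%.
σ_{20d} = 2.425% × √20 = 10.845%.
z(95%) = 1.645.
VaR = 1.645 × 10.845% = 17.840%; on $80,000,000 that is $14,272,000.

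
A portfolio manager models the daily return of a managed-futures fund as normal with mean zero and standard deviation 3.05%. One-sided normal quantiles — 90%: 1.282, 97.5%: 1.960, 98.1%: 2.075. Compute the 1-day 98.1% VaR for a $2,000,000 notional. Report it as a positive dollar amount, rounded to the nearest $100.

VaR = z·σ = 2.075 × 3.05% = 6.329%.
On $2,000,000: 0.06329 × $2,000,000 = $126,580.

$126,600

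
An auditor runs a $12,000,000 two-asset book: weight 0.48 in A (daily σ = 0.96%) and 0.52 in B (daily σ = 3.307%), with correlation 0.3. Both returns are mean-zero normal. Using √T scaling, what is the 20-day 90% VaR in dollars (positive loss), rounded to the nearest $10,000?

$1,310,000

σ_p = √(0.48²·0.96² + 0.52²·3.307² + 2·0.3·0.48·0.52·0.96·3.307) = 1.909%.
σ_{20d} = 1.909% × √20 = 8.537%.
z(90%) = 1.282.
VaR = 1.282 × 8.537% = 10.944%; on $12,000,000 that is $1,313,280.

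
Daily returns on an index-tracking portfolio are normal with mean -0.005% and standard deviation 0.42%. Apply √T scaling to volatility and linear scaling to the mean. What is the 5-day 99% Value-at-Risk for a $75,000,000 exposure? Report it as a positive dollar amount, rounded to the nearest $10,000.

At 99%, z = 2.326.
σ_{5d} = 0.42% × √5 = 0.939%; μ_{5d} = 5 × -0.005% = -0.025%.
VaR = −(-0.025%) + 2.326 × 0.939% = 2.209%.
On $75,000,000: 0.02209 × $75,000,000 = $1,656,750.

$1,660,000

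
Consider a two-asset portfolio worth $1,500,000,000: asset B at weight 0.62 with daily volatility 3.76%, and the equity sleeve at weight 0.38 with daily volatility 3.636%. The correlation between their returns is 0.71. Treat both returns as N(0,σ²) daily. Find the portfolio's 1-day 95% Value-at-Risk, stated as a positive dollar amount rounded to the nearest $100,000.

$85,200,000

σ_p² = 0.62²·3.76² + 0.38²·3.636² + 2·0.71·0.62·0.38·3.76·3.636 = 11.9173 (%²).
σ_p = √11.9173 = 3.452%.
At 95%, z = 1.645.
VaR = 1.645 × 3.452% = 5.679%; on $1,500,000,000 that is $85,185,000.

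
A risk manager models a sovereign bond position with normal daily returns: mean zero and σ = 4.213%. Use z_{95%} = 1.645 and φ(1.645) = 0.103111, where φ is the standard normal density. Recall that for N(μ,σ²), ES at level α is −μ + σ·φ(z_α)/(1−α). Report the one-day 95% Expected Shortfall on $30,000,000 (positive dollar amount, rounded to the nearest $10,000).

$2,610,000

Tail multiplier: φ(z)/(1−α) = 0.103111 / 0.05 = 2.062.
ES = 4.213% × 2.062 = 8.687%.
On $30,000,000: 0.08687 × $30,000,000 = $2,606,100.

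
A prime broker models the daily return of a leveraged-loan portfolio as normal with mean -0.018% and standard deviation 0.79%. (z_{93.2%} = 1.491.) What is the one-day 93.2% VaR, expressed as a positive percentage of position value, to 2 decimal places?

1.20%

VaR = −μ + z·σ = −(-0.018%) + 1.491 × 0.79% = 1.196%.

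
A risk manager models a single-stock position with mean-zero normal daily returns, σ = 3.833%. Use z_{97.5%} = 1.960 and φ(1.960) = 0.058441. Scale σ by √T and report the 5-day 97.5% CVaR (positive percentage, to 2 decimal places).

20.04%

σ_{5d} = 3.833% × √5 = 8.571%.
ES multiplier = φ(z)/(1−α) = 0.058441/0.025 = 2.338.
ES = 8.571% × 2.338 = 20.039%.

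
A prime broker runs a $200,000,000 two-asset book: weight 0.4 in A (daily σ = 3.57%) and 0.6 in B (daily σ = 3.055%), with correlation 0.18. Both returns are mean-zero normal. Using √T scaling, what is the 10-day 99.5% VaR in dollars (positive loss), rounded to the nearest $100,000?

$41,000,000

σ_p = √(0.4²·3.57² + 0.6²·3.055² + 2·0.18·0.4·0.6·3.57·3.055) = 2.518%.
σ_{10d} = 2.518% × √10 = 7.963%.
z(99.5%) = 2.576.
VaR = 2.576 × 7.963% = 20.513%; on $200,000,000 that is $41,026,000.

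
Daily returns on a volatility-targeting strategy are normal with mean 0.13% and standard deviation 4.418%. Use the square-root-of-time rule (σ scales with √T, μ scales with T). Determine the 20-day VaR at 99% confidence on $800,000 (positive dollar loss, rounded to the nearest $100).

At 99%, z = 2.326.
σ_{20d} = 4.418% × √20 = 19.758%; μ_{20d} = 20 × 0.13% = 2.600%.
VaR = −(2.600%) + 2.326 × 19.758% = 43.357%.
On $800,000: 0.43357 × $800,000 = $346,856.

$346,900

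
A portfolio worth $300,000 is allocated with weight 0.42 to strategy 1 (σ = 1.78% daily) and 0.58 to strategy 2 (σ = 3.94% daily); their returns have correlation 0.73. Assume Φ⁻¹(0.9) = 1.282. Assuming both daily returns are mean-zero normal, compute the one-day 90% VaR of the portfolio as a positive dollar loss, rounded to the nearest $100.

σ_p² = 0.42²·1.78² + 0.58²·3.94² + 2·0.73·0.42·0.58·1.78·3.94 = 8.2753 (%²).
σ_p = √8.2753 = 2.877%.
VaR = 1.282 × 2.877% = 3.688%; on $300,000 that is $11,064.

$11,100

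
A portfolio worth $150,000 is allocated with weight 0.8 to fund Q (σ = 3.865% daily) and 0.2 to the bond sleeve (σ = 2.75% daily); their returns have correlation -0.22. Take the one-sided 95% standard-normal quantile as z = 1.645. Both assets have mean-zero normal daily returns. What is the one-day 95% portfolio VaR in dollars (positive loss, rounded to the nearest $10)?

σ_p² = 0.8²·3.865² + 0.2²·2.75² + 2·-0.22·0.8·0.2·3.865·2.75 = 9.1147 (%²).
σ_p = √9.1147 = 3.019%.
VaR = 1.645 × 3.019% = 4.966%; on $150,000 that is $7,449.

$7,450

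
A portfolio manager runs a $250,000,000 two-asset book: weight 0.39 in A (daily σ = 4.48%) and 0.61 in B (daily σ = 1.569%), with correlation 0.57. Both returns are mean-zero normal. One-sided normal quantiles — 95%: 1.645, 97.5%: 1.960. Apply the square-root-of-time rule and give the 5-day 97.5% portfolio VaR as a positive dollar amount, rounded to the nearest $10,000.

$26,560,000

σ_p = √(0.39²·4.48² + 0.61²·1.569² + 2·0.57·0.39·0.61·4.48·1.569) = 2.424%.
σ_{5d} = 2.424% × √5 = 5.420%.
VaR = 1.960 × 5.420% = 10.623%; on $250,000,000 that is $26,557,500.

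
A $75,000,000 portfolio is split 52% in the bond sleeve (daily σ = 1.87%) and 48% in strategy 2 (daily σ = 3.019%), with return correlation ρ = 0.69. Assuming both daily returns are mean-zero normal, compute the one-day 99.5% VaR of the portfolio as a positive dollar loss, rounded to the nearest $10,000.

σ_p² = 0.52²·1.87² + 0.48²·3.019² + 2·0.69·0.52·0.48·1.87·3.019 = 4.9901 (%²).
σ_p = √4.9901 = 2.234%.
At 99.5%, z = 2.576.
VaR = 2.576 × 2.234% = 5.755%; on $75,000,000 that is $4,316,250.

$4,320,000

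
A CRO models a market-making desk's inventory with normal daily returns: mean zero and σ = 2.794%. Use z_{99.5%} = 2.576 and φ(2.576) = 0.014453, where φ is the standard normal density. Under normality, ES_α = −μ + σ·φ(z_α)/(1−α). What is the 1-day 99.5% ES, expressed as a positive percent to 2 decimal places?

Tail multiplier: φ(z)/(1−α) = 0.014453 / 0.005 = 2.891.
ES = 2.794% × 2.891 = 8.077%.

8.08%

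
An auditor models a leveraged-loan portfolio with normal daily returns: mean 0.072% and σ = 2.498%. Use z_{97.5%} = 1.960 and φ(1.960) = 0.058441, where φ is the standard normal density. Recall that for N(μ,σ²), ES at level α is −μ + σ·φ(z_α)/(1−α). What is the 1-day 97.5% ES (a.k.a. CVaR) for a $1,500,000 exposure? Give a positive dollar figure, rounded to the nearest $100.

Tail multiplier: φ(z)/(1−α) = 0.058441 / 0.025 = 2.338.
ES = −(0.072%) + 2.498% × 2.338 = 5.768%.
On $1,500,000: 0.05768 × $1,500,000 = $86,520.

$86,500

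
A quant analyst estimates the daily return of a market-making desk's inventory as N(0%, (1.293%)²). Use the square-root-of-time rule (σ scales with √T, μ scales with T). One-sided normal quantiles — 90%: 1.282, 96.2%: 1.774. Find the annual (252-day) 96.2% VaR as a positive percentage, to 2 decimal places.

σ_{252d} = 1.293% × √252 = 20.526%.
VaR = 1.774 × 20.526% = 36.413%.

36.41%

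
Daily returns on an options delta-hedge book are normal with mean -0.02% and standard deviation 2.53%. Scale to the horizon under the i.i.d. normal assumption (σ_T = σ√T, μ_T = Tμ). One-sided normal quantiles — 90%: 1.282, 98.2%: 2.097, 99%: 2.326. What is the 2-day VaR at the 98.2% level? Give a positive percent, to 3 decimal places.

σ_{2d} = 2.53% × √2 = 3.578%; μ_{2d} = 2 × -0.02% = -0.040%.
VaR = −(-0.040%) + 2.097 × 3.578% = 7.543%.

7.543%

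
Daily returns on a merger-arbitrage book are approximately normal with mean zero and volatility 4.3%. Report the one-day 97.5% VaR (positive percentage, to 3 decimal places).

At 97.5% one-sided, z = 1.960.
VaR = z·σ = 1.960 × 4.3% = 8.428%.

8.428%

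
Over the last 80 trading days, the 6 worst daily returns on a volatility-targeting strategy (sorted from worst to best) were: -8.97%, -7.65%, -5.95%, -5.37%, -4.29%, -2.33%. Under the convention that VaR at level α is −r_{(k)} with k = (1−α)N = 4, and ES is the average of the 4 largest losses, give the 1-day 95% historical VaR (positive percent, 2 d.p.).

5.37%

k = 4; the 4th lowest return is -5.37%, so VaR = 5.37%.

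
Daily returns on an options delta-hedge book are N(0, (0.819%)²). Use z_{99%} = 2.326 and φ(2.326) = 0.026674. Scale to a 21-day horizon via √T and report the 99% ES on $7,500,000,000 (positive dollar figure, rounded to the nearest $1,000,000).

σ_{21d} = 0.819% × √21 = 3.753%.
ES multiplier = φ(z)/(1−α) = 0.026674/0.01 = 2.667.
ES = 3.753% × 2.667 = 10.009%; on $7,500,000,000: $750,675,000.

$751,000,000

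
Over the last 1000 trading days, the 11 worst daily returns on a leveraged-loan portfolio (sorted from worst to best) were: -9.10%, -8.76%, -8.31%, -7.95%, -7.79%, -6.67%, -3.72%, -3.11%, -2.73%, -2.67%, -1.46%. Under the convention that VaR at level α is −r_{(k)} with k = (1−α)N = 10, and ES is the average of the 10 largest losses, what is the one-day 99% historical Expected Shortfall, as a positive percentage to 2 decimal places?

6.08%

The 10 worst returns sum to -60.81%.
ES = −(-60.81%) / 10 = 6.081% ≈ 6.08%.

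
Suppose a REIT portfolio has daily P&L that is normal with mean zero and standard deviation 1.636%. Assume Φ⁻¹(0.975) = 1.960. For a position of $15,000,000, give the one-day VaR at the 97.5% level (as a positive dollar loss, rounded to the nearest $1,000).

VaR = z·σ = 1.960 × 1.636% = 3.207%.
On $15,000,000: 0.03207 × $15,000,000 = $481,050.

$481,000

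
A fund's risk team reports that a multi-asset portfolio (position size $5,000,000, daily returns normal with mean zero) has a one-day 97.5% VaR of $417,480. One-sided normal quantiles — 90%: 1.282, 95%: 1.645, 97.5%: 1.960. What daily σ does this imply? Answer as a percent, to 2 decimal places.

4.26%

VaR as a fraction: $417,480 / $5,000,000 = 8.350%.
σ = VaR / z = 8.350% / 1.960 = 4.260%.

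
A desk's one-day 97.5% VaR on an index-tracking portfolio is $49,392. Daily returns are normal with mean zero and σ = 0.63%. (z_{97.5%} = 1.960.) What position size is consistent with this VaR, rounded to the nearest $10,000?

VaR as a fraction of value: z·σ = 1.960 × 0.63% = 1.2348%.
Position = $49,392 / 0.012348 = $4,000,000.

$4,000,000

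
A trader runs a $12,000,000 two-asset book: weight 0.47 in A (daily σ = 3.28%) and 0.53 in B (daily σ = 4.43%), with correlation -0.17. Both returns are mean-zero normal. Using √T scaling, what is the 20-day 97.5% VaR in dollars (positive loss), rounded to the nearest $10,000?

σ_p = √(0.47²·3.28² + 0.53²·4.43² + 2·-0.17·0.47·0.53·3.28·4.43) = 2.580%.
σ_{20d} = 2.580% × √20 = 11.538%.
z(97.5%) = 1.960.
VaR = 1.960 × 11.538% = 22.614%; on $12,000,000 that is $2,713,680.

$2,710,000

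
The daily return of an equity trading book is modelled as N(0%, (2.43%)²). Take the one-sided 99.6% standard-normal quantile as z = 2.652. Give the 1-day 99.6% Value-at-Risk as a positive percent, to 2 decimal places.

6.44%

VaR = z·σ = 2.652 × 2.43% = 6.444%.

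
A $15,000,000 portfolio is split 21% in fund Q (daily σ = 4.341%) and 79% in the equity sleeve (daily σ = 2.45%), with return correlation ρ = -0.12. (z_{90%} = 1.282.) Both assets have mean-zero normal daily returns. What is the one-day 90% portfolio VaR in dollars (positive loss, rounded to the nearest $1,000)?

σ_p² = 0.21²·4.341² + 0.79²·2.45² + 2·-0.12·0.21·0.79·4.341·2.45 = 4.1537 (%²).
σ_p = √4.1537 = 2.038%.
VaR = 1.282 × 2.038% = 2.613%; on $15,000,000 that is $391,950.

$392,000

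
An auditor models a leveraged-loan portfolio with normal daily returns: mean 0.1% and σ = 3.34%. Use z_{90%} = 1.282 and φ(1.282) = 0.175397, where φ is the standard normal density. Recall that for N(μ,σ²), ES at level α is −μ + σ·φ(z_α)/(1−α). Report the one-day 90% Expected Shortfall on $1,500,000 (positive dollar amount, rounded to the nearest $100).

Tail multiplier: φ(z)/(1−α) = 0.175397 / 0.1 = 1.754.
ES = −(0.1%) + 3.34% × 1.754 = 5.758%.
On $1,500,000: 0.05758 × $1,500,000 = $86,370.

$86,400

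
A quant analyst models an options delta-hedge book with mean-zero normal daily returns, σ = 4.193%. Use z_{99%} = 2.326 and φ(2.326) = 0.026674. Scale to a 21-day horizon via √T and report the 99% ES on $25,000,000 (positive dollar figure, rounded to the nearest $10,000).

σ_{21d} = 4.193% × √21 = 19.215%.
ES multiplier = φ(z)/(1−α) = 0.026674/0.01 = 2.667.
ES = 19.215% × 2.667 = 51.246%; on $25,000,000: $12,811,500.

$12,810,000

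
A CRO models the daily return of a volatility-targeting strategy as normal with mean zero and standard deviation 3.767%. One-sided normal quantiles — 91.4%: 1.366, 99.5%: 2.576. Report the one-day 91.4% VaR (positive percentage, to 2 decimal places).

VaR = z·σ = 1.366 × 3.767% = 5.146%.

5.15%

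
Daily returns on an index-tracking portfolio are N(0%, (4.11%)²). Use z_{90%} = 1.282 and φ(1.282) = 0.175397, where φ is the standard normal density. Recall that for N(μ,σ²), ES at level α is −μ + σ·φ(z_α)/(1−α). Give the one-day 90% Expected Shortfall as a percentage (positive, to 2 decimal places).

Tail multiplier: φ(z)/(1−α) = 0.175397 / 0.1 = 1.754.
ES = 4.11% × 1.754 = 7.209%.

7.21%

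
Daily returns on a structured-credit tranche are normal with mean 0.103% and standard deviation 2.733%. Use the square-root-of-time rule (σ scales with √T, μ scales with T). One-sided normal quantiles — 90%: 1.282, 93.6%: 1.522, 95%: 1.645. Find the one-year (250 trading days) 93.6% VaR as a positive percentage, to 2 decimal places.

40.02%

σ_{250d} = 2.733% × √250 = 43.213%; μ_{250d} = 250 × 0.103% = 25.750%.
VaR = −(25.750%) + 1.522 × 43.213% = 40.020%.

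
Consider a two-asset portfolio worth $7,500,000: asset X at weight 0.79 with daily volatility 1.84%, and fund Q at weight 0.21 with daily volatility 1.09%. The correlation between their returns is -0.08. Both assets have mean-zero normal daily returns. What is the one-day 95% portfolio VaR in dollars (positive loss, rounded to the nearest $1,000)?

σ_p² = 0.79²·1.84² + 0.21²·1.09² + 2·-0.08·0.79·0.21·1.84·1.09 = 2.1121 (%²).
σ_p = √2.1121 = 1.453%.
At 95%, z = 1.645.
VaR = 1.645 × 1.453% = 2.390%; on $7,500,000 that is $179,250.

$179,000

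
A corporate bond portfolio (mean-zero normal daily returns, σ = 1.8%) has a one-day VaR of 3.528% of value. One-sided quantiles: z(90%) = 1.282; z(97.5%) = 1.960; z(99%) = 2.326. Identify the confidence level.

Implied z = VaR/σ = 3.528 / 1.8 = 1.960.
This matches z(97.5%) = 1.960.

97.5%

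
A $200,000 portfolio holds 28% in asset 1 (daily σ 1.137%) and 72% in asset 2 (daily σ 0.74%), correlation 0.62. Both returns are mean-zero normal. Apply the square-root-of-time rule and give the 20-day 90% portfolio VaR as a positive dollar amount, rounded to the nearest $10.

$8,850

σ_p = √(0.28²·1.137² + 0.72²·0.74² + 2·0.62·0.28·0.72·1.137·0.74) = 0.772%.
σ_{20d} = 0.772% × √20 = 3.452%.
z(90%) = 1.282.
VaR = 1.282 × 3.452% = 4.425%; on $200,000 that is $8,850.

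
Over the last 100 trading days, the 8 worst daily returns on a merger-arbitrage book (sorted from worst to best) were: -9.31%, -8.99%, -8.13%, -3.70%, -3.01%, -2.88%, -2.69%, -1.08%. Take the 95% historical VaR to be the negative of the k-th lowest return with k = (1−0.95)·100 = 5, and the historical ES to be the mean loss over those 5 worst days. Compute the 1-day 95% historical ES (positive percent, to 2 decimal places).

6.63%

The 5 worst returns sum to -33.14%.
ES = −(-33.14%) / 5 = 6.628% ≈ 6.63%.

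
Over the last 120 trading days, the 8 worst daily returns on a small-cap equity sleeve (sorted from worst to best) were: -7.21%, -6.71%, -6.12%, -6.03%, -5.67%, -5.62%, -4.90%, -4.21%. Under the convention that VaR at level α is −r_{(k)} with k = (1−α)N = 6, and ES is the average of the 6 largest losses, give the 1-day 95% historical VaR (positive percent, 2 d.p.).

k = 6; the 6th lowest return is -5.62%, so VaR = 5.62%.

5.62%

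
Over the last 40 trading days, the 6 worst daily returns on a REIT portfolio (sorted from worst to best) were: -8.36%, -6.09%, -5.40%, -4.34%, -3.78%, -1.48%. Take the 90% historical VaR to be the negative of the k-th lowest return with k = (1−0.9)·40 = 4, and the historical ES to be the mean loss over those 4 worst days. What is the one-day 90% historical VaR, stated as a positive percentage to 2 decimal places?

4.34%

k = 4; the 4th lowest return is -4.34%, so VaR = 4.34%.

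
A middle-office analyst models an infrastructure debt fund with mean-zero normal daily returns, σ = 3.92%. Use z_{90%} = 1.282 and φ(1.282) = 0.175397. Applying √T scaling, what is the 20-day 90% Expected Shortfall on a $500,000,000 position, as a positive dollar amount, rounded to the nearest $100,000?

σ_{20d} = 3.92% × √20 = 17.531%.
ES multiplier = φ(z)/(1−α) = 0.175397/0.1 = 1.754.
ES = 17.531% × 1.754 = 30.749%; on $500,000,000: $153,745,000.

$153,700,000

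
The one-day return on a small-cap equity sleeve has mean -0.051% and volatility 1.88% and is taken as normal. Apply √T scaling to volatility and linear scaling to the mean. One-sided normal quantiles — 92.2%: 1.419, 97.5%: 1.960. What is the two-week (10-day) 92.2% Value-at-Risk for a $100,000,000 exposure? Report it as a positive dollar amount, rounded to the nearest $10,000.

$8,950,000

σ_{10d} = 1.88% × √10 = 5.945%; μ_{10d} = 10 × -0.051% = -0.510%.
VaR = −(-0.510%) + 1.419 × 5.945% = 8.946%.
On $100,000,000: 0.08946 × $100,000,000 = $8,946,000.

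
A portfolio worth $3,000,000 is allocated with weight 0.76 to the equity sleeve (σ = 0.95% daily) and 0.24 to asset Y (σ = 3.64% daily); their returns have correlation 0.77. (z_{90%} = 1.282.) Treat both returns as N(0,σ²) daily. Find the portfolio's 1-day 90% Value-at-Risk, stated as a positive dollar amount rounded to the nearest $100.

$57,800

σ_p² = 0.76²·0.95² + 0.24²·3.64² + 2·0.77·0.76·0.24·0.95·3.64 = 2.2558 (%²).
σ_p = √2.2558 = 1.502%.
VaR = 1.282 × 1.502% = 1.926%; on $3,000,000 that is $57,780.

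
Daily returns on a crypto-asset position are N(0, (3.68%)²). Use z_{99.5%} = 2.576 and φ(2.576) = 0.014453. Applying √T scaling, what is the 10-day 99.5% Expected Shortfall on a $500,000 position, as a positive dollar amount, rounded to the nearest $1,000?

$168,000

σ_{10d} = 3.68% × √10 = 11.637%.
ES multiplier = φ(z)/(1−α) = 0.014453/0.005 = 2.891.
ES = 11.637% × 2.891 = 33.643%; on $500,000: $168,215.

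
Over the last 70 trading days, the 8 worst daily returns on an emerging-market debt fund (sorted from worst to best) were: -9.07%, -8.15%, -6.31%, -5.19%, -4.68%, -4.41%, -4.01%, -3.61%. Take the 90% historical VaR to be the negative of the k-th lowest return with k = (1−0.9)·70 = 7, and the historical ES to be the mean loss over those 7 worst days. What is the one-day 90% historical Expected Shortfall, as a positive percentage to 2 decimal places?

5.97%

The 7 worst returns sum to -41.82%.
ES = −(-41.82%) / 7 = 5.9742…% ≈ 5.97%.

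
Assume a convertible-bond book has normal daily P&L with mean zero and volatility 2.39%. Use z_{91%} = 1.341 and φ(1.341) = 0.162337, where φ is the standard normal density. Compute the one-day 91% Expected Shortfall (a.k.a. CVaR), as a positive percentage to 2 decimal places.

Tail multiplier: φ(z)/(1−α) = 0.162337 / 0.09 = 1.804.
ES = 2.39% × 1.804 = 4.312%.

4.31%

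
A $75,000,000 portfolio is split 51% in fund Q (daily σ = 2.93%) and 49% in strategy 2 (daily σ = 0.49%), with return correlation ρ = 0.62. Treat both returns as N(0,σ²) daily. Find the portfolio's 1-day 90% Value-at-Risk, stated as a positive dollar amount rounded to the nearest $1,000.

$1,590,000

σ_p² = 0.51²·2.93² + 0.49²·0.49² + 2·0.62·0.51·0.49·2.93·0.49 = 2.7355 (%²).
σ_p = √2.7355 = 1.654%.
At 90%, z = 1.282.
VaR = 1.282 × 1.654% = 2.120%; on $75,000,000 that is $1,590,000.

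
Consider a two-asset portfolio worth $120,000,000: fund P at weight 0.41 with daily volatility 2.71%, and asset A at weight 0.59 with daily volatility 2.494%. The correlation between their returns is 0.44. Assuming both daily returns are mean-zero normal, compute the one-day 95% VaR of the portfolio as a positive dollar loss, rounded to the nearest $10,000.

σ_p² = 0.41²·2.71² + 0.59²·2.494² + 2·0.44·0.41·0.59·2.71·2.494 = 4.8385 (%²).
σ_p = √4.8385 = 2.200%.
At 95%, z = 1.645.
VaR = 1.645 × 2.200% = 3.619%; on $120,000,000 that is $4,342,800.

$4,340,000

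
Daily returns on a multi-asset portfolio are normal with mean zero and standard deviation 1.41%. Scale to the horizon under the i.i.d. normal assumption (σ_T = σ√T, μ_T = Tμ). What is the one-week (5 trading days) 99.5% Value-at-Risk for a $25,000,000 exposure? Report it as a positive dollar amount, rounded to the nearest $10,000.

$2,030,000

At 99.5%, z = 2.576.
σ_{5d} = 1.41% × √5 = 3.153%.
VaR = 2.576 × 3.153% = 8.122%.
On $25,000,000: 0.08122 × $25,000,000 = $2,030,500.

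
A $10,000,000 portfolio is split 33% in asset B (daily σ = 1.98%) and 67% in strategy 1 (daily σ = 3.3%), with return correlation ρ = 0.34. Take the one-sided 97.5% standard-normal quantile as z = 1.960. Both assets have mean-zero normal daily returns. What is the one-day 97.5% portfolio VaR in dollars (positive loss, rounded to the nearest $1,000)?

$492,000

σ_p² = 0.33²·1.98² + 0.67²·3.3² + 2·0.34·0.33·0.67·1.98·3.3 = 6.2978 (%²).
σ_p = √6.2978 = 2.510%.
VaR = 1.960 × 2.510% = 4.920%; on $10,000,000 that is $492,000.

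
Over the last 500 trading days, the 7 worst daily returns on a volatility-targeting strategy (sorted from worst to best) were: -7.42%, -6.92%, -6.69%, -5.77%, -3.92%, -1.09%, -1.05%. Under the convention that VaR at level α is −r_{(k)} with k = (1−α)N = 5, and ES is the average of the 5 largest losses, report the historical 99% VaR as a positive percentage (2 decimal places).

k = 5; the 5th lowest return is -3.92%, so VaR = 3.92%.

3.92%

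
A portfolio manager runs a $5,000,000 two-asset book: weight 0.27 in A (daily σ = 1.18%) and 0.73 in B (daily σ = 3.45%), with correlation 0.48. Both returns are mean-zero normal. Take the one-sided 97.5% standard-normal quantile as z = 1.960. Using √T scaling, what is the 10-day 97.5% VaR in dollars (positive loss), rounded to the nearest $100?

$832,400

σ_p = √(0.27²·1.18² + 0.73²·3.45² + 2·0.48·0.27·0.73·1.18·3.45) = 2.686%.
σ_{10d} = 2.686% × √10 = 8.494%.
VaR = 1.960 × 8.494% = 16.648%; on $5,000,000 that is $832,400.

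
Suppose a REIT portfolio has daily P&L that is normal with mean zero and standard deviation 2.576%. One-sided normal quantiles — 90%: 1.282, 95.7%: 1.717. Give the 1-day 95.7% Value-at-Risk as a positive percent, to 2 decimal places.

4.42%

VaR = z·σ = 1.717 × 2.576% = 4.423%.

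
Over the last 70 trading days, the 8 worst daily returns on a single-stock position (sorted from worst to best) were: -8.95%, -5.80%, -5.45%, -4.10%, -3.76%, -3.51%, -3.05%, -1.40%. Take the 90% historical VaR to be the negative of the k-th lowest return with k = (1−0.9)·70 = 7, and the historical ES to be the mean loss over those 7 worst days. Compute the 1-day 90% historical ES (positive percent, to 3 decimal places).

The 7 worst returns sum to -34.62%.
ES = −(-34.62%) / 7 = 4.9457…% ≈ 4.946%.

4.946%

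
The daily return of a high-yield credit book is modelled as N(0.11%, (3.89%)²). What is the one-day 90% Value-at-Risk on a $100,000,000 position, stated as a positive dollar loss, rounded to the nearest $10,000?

At 90% one-sided, z = 1.282.
VaR = −μ + z·σ = −(0.11%) + 1.282 × 3.89% = 4.877%.
On $100,000,000: 0.04877 × $100,000,000 = $4,877,000.

$4,880,000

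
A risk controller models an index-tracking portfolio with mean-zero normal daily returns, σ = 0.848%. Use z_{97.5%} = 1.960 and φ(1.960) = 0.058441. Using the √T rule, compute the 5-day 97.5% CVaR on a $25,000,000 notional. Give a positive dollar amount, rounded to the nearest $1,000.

$1,108,000

σ_{5d} = 0.848% × √5 = 1.896%.
ES multiplier = φ(z)/(1−α) = 0.058441/0.025 = 2.338.
ES = 1.896% × 2.338 = 4.433%; on $25,000,000: $1,108,250.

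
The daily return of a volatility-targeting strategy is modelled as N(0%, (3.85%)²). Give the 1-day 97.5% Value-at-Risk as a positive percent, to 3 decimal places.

7.546%

At 97.5% one-sided, z = 1.960.
VaR = z·σ = 1.960 × 3.85% = 7.546%.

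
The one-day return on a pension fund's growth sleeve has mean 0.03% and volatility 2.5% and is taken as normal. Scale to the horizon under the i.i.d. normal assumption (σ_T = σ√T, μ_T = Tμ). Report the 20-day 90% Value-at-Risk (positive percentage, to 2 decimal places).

13.73%

At 90%, z = 1.282.
σ_{20d} = 2.5% × √20 = 11.180%; μ_{20d} = 20 × 0.03% = 0.600%.
VaR = −(0.600%) + 1.282 × 11.180% = 13.733%.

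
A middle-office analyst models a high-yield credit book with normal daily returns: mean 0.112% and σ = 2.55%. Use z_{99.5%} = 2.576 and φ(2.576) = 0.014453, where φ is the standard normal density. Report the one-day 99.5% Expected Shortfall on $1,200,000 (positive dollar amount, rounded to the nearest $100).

Tail multiplier: φ(z)/(1−α) = 0.014453 / 0.005 = 2.891.
ES = −(0.112%) + 2.55% × 2.891 = 7.260%.
On $1,200,000: 0.07260 × $1,200,000 = $87,120.

$87,100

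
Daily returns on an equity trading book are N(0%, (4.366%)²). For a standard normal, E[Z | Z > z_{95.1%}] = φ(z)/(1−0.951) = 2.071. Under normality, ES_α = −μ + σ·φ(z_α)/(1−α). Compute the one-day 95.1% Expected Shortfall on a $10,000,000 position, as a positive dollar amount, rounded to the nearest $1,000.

ES = 4.366% × 2.071 = 9.042%.
On $10,000,000: 0.09042 × $10,000,000 = $904,200.

$904,000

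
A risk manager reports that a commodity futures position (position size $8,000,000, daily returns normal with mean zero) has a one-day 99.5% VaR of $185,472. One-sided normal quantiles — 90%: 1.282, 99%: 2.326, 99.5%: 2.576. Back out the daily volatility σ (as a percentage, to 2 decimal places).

0.90%

VaR as a fraction: $185,472 / $8,000,000 = 2.318%.
σ = VaR / z = 2.318% / 2.576 = 0.900%.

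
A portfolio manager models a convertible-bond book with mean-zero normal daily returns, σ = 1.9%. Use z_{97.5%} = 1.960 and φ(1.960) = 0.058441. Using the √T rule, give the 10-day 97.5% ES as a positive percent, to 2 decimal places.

σ_{10d} = 1.9% × √10 = 6.008%.
ES multiplier = φ(z)/(1−α) = 0.058441/0.025 = 2.338.
ES = 6.008% × 2.338 = 14.047%.

14.05%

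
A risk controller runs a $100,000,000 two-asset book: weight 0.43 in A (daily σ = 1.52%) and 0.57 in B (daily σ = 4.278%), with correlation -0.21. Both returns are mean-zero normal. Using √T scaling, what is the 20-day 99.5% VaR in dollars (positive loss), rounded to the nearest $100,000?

σ_p = √(0.43²·1.52² + 0.57²·4.278² + 2·-0.21·0.43·0.57·1.52·4.278) = 2.388%.
σ_{20d} = 2.388% × √20 = 10.679%.
z(99.5%) = 2.576.
VaR = 2.576 × 10.679% = 27.509%; on $100,000,000 that is $27,509,000.

$27,500,000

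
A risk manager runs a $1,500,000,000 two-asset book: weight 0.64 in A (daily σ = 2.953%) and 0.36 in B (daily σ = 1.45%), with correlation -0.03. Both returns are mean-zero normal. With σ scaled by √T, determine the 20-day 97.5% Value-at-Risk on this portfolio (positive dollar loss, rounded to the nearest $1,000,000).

σ_p = √(0.64²·2.953² + 0.36²·1.45² + 2·-0.03·0.64·0.36·2.953·1.45) = 1.946%.
σ_{20d} = 1.946% × √20 = 8.703%.
z(97.5%) = 1.960.
VaR = 1.960 × 8.703% = 17.058%; on $1,500,000,000 that is $255,870,000.

$256,000,000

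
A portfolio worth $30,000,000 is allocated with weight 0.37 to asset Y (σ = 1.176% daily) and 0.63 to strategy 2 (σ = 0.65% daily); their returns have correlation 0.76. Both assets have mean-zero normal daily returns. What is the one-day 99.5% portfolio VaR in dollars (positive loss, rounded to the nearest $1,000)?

σ_p² = 0.37²·1.176² + 0.63²·0.65² + 2·0.76·0.37·0.63·1.176·0.65 = 0.6279 (%²).
σ_p = √0.6279 = 0.792%.
At 99.5%, z = 2.576.
VaR = 2.576 × 0.792% = 2.040%; on $30,000,000 that is $612,000.

$612,000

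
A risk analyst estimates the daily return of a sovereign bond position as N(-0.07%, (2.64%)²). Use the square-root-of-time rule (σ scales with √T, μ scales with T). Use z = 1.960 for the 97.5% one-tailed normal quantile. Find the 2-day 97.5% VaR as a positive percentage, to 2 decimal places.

σ_{2d} = 2.64% × √2 = 3.734%; μ_{2d} = 2 × -0.07% = -0.140%.
VaR = −(-0.140%) + 1.960 × 3.734% = 7.459%.

7.46%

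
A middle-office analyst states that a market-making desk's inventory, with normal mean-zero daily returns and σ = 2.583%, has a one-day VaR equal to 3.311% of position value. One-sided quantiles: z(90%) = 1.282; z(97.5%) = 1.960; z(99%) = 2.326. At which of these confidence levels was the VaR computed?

90%

Implied z = VaR/σ = 3.311 / 2.583 = 1.282.
This matches z(90%) = 1.282.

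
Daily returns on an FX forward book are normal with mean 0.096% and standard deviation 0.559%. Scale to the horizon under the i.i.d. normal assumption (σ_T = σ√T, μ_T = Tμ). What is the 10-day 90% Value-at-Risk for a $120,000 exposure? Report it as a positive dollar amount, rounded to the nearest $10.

At 90%, z = 1.282.
σ_{10d} = 0.559% × √10 = 1.768%; μ_{10d} = 10 × 0.096% = 0.960%.
VaR = −(0.960%) + 1.282 × 1.768% = 1.307%.
On $120,000: 0.01307 × $120,000 = $1,568.

$1,570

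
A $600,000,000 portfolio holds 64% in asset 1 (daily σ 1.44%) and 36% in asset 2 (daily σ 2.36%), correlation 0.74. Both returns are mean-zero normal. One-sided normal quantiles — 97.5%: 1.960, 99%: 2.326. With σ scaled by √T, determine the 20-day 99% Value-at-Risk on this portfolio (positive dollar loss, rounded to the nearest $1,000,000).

σ_p = √(0.64²·1.44² + 0.36²·2.36² + 2·0.74·0.64·0.36·1.44·2.36) = 1.652%.
σ_{20d} = 1.652% × √20 = 7.388%.
VaR = 2.326 × 7.388% = 17.184%; on $600,000,000 that is $103,104,000.

$103,000,000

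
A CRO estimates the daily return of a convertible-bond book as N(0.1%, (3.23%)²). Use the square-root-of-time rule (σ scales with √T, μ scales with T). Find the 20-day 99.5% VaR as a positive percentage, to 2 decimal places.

35.21%

At 99.5%, z = 2.576.
σ_{20d} = 3.23% × √20 = 14.445%; μ_{20d} = 20 × 0.1% = 2.000%.
VaR = −(2.000%) + 2.576 × 14.445% = 35.210%.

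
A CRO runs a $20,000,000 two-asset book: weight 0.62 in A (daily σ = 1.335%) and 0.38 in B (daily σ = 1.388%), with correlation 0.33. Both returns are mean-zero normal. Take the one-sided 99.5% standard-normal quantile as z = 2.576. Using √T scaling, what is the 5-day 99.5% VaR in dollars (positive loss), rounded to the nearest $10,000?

$1,290,000

σ_p = √(0.62²·1.335² + 0.38²·1.388² + 2·0.33·0.62·0.38·1.335·1.388) = 1.119%.
σ_{5d} = 1.119% × √5 = 2.502%.
VaR = 2.576 × 2.502% = 6.445%; on $20,000,000 that is $1,289,000.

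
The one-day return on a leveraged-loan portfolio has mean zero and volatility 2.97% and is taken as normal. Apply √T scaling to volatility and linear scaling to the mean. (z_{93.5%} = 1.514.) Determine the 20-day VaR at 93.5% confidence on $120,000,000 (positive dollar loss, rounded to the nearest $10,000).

σ_{20d} = 2.97% × √20 = 13.282%.
VaR = 1.514 × 13.282% = 20.109%.
On $120,000,000: 0.20109 × $120,000,000 = $24,130,800.

$24,130,000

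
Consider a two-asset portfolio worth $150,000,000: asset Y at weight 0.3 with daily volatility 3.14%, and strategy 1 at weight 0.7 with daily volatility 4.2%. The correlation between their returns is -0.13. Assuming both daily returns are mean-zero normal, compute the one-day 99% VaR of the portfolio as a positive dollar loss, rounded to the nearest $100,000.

$10,400,000

σ_p² = 0.3²·3.14² + 0.7²·4.2² + 2·-0.13·0.3·0.7·3.14·4.2 = 8.8109 (%²).
σ_p = √8.8109 = 2.968%.
At 99%, z = 2.326.
VaR = 2.326 × 2.968% = 6.904%; on $150,000,000 that is $10,356,000.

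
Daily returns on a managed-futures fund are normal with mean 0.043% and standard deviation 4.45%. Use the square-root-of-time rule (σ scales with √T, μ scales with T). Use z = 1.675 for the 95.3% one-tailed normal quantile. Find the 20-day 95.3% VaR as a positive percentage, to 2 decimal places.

σ_{20d} = 4.45% × √20 = 19.901%; μ_{20d} = 20 × 0.043% = 0.860%.
VaR = −(0.860%) + 1.675 × 19.901% = 32.474%.

32.47%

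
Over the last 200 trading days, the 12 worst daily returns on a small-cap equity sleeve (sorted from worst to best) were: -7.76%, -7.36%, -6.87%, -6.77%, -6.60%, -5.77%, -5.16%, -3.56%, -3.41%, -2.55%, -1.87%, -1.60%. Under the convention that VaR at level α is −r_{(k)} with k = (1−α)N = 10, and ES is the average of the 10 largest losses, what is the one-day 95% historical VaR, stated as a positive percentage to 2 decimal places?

2.55%

k = 10; the 10th lowest return is -2.55%, so VaR = 2.55%.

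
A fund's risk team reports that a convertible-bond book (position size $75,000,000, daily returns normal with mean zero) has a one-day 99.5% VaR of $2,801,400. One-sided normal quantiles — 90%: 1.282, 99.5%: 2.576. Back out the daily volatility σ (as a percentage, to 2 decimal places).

VaR as a fraction: $2,801,400 / $75,000,000 = 3.735%.
σ = VaR / z = 3.735% / 2.576 = 1.450%.

1.45%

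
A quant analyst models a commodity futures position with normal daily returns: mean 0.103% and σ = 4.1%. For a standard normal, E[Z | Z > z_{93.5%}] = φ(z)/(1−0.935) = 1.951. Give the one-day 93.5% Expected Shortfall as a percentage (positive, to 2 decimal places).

7.90%

ES = −(0.103%) + 4.1% × 1.951 = 7.896%.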